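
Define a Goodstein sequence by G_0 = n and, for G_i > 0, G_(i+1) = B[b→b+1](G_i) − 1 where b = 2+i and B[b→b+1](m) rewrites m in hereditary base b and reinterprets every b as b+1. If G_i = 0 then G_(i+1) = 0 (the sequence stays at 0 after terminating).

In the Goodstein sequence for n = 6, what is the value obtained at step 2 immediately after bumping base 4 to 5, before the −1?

G_0=6  [base 2] 2^2 + 2  →[2↦3]→  3^3 + 3 = 30  −1 ⇒ G_1=29
G_1=29  [base 3] 3^3 + 2  →[3↦4]→  4^4 + 2 = 258  −1 ⇒ G_2=257
G_2=257  [base 4] 4^4 + 1  →[4↦5]→  5^5 + 1 = 3126  −1 ⇒ G_3=3125

3126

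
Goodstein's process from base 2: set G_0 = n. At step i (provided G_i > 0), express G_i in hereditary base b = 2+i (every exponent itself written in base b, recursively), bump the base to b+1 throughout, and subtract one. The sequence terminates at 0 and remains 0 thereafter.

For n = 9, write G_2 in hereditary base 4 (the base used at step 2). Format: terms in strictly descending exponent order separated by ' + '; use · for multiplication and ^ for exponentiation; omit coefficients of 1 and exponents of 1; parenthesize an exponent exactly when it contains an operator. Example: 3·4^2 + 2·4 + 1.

[0] 9 ≡ 2^(2 + 1) + 1 (base 2). Lift 3: 82. −1: 81.
[1] 81 ≡ 3^(3 + 1) (base 3). Lift 4: 1024. −1: 1023.
[2] 1023 ≡ 3·4^4 + 3·4^3 + 3·4^2 + 3·4 + 3 (base 4). Lift 5: 9843. −1: 9842.

3·4^4 + 3·4^3 + 3·4^2 + 3·4 + 3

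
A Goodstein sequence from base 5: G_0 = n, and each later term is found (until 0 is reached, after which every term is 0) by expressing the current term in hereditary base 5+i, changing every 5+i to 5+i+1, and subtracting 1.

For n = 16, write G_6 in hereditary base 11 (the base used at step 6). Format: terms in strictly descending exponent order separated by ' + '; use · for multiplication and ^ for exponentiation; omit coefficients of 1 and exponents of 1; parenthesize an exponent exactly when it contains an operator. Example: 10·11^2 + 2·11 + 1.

2·11 + 2

G_0 = 16. HB_5(16) = 3·5 + 1. Bump = 19. G_1 = 18.
G_1 = 18. HB_6(18) = 3·6. Bump = 21. G_2 = 20.
G_2 = 20. HB_7(20) = 2·7 + 6. Bump = 22. G_3 = 21.
G_3 = 21. HB_8(21) = 2·8 + 5. Bump = 23. G_4 = 22.
G_4 = 22. HB_9(22) = 2·9 + 4. Bump = 24. G_5 = 23.
G_5 = 23. HB_10(23) = 2·10 + 3. Bump = 25. G_6 = 24.
G_6 = 24. HB_11(24) = 2·11 + 2. Bump = 26. G_7 = 25.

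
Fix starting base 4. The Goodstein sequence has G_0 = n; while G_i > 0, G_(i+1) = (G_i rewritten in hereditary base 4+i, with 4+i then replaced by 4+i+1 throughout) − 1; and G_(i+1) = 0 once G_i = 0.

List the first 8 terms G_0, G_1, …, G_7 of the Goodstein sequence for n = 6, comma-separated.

G_0 = 6. HB_4(6) = 4 + 2. Bump = 7. G_1 = 6.
G_1 = 6. HB_5(6) = 5 + 1. Bump = 7. G_2 = 6.
G_2 = 6. HB_6(6) = 6. Bump = 7. G_3 = 6.
G_3 = 6. HB_7(6) = 6. Bump = 6. G_4 = 5.
G_4 = 5. HB_8(5) = 5. Bump = 5. G_5 = 4.
G_5 = 4. HB_9(4) = 4. Bump = 4. G_6 = 3.
G_6 = 3. HB_10(3) = 3. Bump = 3. G_7 = 2.

6, 6, 6, 6, 5, 4, 3, 2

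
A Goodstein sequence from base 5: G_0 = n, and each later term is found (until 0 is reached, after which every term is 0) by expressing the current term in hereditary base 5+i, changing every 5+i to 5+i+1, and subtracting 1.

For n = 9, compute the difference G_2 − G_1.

0

i=0: 9 = 5 + 4 (b=5); 5→6: 6 + 4 = 10; 10−1 = 9
i=1: 9 = 6 + 3 (b=6); 6→7: 7 + 3 = 10; 10−1 = 9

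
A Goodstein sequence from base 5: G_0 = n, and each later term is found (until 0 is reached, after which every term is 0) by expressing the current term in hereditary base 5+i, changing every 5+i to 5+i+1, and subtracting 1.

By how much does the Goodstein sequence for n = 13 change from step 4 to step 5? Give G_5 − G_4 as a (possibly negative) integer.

0

i=0: 13 = 2·5 + 3 (b=5); 5→6: 2·6 + 3 = 15; 15−1 = 14
i=1: 14 = 2·6 + 2 (b=6); 6→7: 2·7 + 2 = 16; 16−1 = 15
i=2: 15 = 2·7 + 1 (b=7); 7→8: 2·8 + 1 = 17; 17−1 = 16
i=3: 16 = 2·8 (b=8); 8→9: 2·9 = 18; 18−1 = 17
i=4: 17 = 9 + 8 (b=9); 9→10: 10 + 8 = 18; 18−1 = 17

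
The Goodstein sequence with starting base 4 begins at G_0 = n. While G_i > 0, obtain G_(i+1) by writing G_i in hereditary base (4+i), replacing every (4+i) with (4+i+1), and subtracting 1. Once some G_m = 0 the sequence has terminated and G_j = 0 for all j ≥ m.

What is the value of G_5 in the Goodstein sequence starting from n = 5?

2

G_0=5  [base 4] 4 + 1  →[4↦5]→  5 + 1 = 6  −1 ⇒ G_1=5
G_1=5  [base 5] 5  →[5↦6]→  6 = 6  −1 ⇒ G_2=5
G_2=5  [base 6] 5  →[6↦7]→  5 = 5  −1 ⇒ G_3=4
G_3=4  [base 7] 4  →[7↦8]→  4 = 4  −1 ⇒ G_4=3
G_4=3  [base 8] 3  →[8↦9]→  3 = 3  −1 ⇒ G_5=2
G_5=2  [base 9] 2  →[9↦10]→  2 = 2  −1 ⇒ G_6=1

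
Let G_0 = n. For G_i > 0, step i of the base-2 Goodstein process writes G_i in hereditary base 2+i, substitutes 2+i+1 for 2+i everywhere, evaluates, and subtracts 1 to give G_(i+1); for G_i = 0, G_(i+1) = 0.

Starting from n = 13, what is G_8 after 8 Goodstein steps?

100000003325

i=0: 13 = 2^(2 + 1) + 2^2 + 1 (b=2); 2→3: 3^(3 + 1) + 3^3 + 1 = 109; 109−1 = 108
i=1: 108 = 3^(3 + 1) + 3^3 (b=3); 3→4: 4^(4 + 1) + 4^4 = 1280; 1280−1 = 1279
i=2: 1279 = 4^(4 + 1) + 3·4^3 + 3·4^2 + 3·4 + 3 (b=4); 4→5: 5^(5 + 1) + 3·5^3 + 3·5^2 + 3·5 + 3 = 16093; 16093−1 = 16092
i=3: 16092 = 5^(5 + 1) + 3·5^3 + 3·5^2 + 3·5 + 2 (b=5); 5→6: 6^(6 + 1) + 3·6^3 + 3·6^2 + 3·6 + 2 = 280712; 280712−1 = 280711
i=4: 280711 = 6^(6 + 1) + 3·6^3 + 3·6^2 + 3·6 + 1 (b=6); 6→7: 7^(7 + 1) + 3·7^3 + 3·7^2 + 3·7 + 1 = 5765999; 5765999−1 = 5765998
i=5: 5765998 = 7^(7 + 1) + 3·7^3 + 3·7^2 + 3·7 (b=7); 7→8: 8^(8 + 1) + 3·8^3 + 3·8^2 + 3·8 = 134219480; 134219480−1 = 134219479
i=6: 134219479 = 8^(8 + 1) + 3·8^3 + 3·8^2 + 2·8 + 7 (b=8); 8→9: 9^(9 + 1) + 3·9^3 + 3·9^2 + 2·9 + 7 = 3486786856; 3486786856−1 = 3486786855
i=7: 3486786855 = 9^(9 + 1) + 3·9^3 + 3·9^2 + 2·9 + 6 (b=9); 9→10: 10^(10 + 1) + 3·10^3 + 3·10^2 + 2·10 + 6 = 100000003326; 100000003326−1 = 100000003325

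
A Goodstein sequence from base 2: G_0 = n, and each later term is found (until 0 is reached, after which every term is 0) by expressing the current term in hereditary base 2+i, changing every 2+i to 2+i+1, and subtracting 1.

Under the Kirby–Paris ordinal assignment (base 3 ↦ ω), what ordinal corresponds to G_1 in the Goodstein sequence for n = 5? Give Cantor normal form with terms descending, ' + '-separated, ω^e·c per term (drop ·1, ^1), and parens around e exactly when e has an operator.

ω^ω

base 2: 5 = 2^2 + 1; at 3: 3^3 + 1 = 28; next = 27
base 3: 27 = 3^3; at 4: 4^4 = 256; next = 255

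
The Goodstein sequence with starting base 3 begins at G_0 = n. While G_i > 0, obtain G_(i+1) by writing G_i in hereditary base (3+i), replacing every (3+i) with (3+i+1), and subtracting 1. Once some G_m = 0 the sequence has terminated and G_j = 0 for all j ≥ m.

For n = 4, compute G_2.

[0] 4 ≡ 3 + 1 (base 3). Lift 4: 5. −1: 4.
[1] 4 ≡ 4 (base 4). Lift 5: 5. −1: 4.
[2] 4 ≡ 4 (base 5). Lift 6: 4. −1: 3.

4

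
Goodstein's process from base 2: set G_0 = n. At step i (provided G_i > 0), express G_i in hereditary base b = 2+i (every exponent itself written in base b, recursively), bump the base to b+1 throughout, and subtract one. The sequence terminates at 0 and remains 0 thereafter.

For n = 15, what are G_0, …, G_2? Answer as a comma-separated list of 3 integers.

15, 111, 1283

base 2: 15 = 2^(2 + 1) + 2^2 + 2 + 1; at 3: 3^(3 + 1) + 3^3 + 3 + 1 = 112; next = 111
base 3: 111 = 3^(3 + 1) + 3^3 + 3; at 4: 4^(4 + 1) + 4^4 + 4 = 1284; next = 1283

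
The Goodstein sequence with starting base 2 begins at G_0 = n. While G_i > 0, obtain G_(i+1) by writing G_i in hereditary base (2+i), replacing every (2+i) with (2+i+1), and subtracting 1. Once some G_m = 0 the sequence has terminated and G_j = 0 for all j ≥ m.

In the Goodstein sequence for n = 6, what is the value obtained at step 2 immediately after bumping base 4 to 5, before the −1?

3126

step 0: 6 = 2^2 + 2; sub 3 for 2: 3^3 + 3; = 30; G_1 = 30−1 = 29
step 1: 29 = 3^3 + 2; sub 4 for 3: 4^4 + 2; = 258; G_2 = 258−1 = 257
step 2: 257 = 4^4 + 1; sub 5 for 4: 5^5 + 1; = 3126; G_3 = 3126−1 = 3125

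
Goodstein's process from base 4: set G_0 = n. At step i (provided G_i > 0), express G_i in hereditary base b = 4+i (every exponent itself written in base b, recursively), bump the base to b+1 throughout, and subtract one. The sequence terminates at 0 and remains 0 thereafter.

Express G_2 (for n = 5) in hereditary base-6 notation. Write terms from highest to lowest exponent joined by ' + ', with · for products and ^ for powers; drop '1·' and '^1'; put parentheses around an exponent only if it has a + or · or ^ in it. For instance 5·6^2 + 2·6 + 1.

5

base 4: 5 = 4 + 1; at 5: 5 + 1 = 6; next = 5
base 5: 5 = 5; at 6: 6 = 6; next = 5
base 6: 5 = 5; at 7: 5 = 5; next = 4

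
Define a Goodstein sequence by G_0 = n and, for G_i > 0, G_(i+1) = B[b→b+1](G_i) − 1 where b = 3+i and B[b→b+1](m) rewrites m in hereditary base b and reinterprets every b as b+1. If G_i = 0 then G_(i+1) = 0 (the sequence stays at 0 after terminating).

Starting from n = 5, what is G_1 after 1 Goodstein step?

base 3: 5 = 3 + 2; at 4: 4 + 2 = 6; next = 5
base 4: 5 = 4 + 1; at 5: 5 + 1 = 6; next = 5

5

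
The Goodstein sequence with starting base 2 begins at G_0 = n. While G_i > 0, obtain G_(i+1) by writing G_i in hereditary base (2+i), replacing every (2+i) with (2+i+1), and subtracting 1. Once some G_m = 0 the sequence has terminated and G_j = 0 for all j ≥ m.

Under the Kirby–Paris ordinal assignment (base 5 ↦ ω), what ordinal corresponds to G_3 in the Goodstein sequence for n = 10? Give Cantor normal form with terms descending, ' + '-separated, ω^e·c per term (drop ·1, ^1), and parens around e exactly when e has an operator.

ω^(ω + 1)

G_0 = 10. HB_2(10) = 2^(2 + 1) + 2. Bump = 84. G_1 = 83.
G_1 = 83. HB_3(83) = 3^(3 + 1) + 2. Bump = 1026. G_2 = 1025.
G_2 = 1025. HB_4(1025) = 4^(4 + 1) + 1. Bump = 15626. G_3 = 15625.
G_3 = 15625. HB_5(15625) = 5^(5 + 1). Bump = 279936. G_4 = 279935.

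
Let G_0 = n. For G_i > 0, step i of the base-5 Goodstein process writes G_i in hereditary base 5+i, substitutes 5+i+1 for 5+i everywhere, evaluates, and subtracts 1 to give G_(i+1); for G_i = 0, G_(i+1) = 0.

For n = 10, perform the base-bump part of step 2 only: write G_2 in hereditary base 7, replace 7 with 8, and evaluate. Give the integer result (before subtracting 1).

step 0: 10 = 2·5; sub 6 for 5: 2·6; = 12; G_1 = 12−1 = 11
step 1: 11 = 6 + 5; sub 7 for 6: 7 + 5; = 12; G_2 = 12−1 = 11

12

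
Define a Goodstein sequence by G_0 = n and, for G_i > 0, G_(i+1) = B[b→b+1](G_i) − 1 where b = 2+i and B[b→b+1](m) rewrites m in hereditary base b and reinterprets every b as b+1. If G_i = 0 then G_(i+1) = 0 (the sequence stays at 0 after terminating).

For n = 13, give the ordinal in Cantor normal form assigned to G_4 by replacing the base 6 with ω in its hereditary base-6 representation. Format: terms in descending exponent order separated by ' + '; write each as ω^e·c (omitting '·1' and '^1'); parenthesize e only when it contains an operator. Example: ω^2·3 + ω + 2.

(0) 13|_2 = 2^(2 + 1) + 2^2 + 1 ↦ 3^(3 + 1) + 3^3 + 1|_3 = 109 ⇒ 108
(1) 108|_3 = 3^(3 + 1) + 3^3 ↦ 4^(4 + 1) + 4^4|_4 = 1280 ⇒ 1279
(2) 1279|_4 = 4^(4 + 1) + 3·4^3 + 3·4^2 + 3·4 + 3 ↦ 5^(5 + 1) + 3·5^3 + 3·5^2 + 3·5 + 3|_5 = 16093 ⇒ 16092
(3) 16092|_5 = 5^(5 + 1) + 3·5^3 + 3·5^2 + 3·5 + 2 ↦ 6^(6 + 1) + 3·6^3 + 3·6^2 + 3·6 + 2|_6 = 280712 ⇒ 280711
(4) 280711|_6 = 6^(6 + 1) + 3·6^3 + 3·6^2 + 3·6 + 1 ↦ 7^(7 + 1) + 3·7^3 + 3·7^2 + 3·7 + 1|_7 = 5765999 ⇒ 5765998

ω^(ω + 1) + ω^3·3 + ω^2·3 + ω·3 + 1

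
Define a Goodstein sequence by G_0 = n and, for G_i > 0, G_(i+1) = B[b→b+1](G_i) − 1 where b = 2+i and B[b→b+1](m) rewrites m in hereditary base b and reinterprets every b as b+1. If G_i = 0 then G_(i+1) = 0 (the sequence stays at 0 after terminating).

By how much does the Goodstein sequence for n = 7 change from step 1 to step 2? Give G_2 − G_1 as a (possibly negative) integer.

7 —HB2→ 2^2 + 2 + 1 —bump→ 3^3 + 3 + 1 = 31 —(−1)→ 30
30 —HB3→ 3^3 + 3 —bump→ 4^4 + 4 = 260 —(−1)→ 259

229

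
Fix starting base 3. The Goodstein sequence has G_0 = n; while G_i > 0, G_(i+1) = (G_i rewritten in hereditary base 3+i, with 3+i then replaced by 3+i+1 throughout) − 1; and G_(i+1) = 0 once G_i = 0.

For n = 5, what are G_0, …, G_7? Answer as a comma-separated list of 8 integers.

5, 5, 5, 5, 4, 3, 2, 1

step 0: 5 = 3 + 2; sub 4 for 3: 4 + 2; = 6; G_1 = 6−1 = 5
step 1: 5 = 4 + 1; sub 5 for 4: 5 + 1; = 6; G_2 = 6−1 = 5
step 2: 5 = 5; sub 6 for 5: 6; = 6; G_3 = 6−1 = 5
step 3: 5 = 5; sub 7 for 6: 5; = 5; G_4 = 5−1 = 4
step 4: 4 = 4; sub 8 for 7: 4; = 4; G_5 = 4−1 = 3
step 5: 3 = 3; sub 9 for 8: 3; = 3; G_6 = 3−1 = 2
step 6: 2 = 2; sub 10 for 9: 2; = 2; G_7 = 2−1 = 1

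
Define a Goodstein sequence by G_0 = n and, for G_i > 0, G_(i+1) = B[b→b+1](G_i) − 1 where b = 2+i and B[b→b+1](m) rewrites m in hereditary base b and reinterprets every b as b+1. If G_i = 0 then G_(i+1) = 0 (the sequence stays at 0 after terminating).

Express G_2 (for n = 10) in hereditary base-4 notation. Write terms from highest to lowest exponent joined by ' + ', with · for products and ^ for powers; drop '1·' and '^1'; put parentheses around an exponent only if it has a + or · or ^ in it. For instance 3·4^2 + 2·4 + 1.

10 —HB2→ 2^(2 + 1) + 2 —bump→ 3^(3 + 1) + 3 = 84 —(−1)→ 83
83 —HB3→ 3^(3 + 1) + 2 —bump→ 4^(4 + 1) + 2 = 1026 —(−1)→ 1025

4^(4 + 1) + 1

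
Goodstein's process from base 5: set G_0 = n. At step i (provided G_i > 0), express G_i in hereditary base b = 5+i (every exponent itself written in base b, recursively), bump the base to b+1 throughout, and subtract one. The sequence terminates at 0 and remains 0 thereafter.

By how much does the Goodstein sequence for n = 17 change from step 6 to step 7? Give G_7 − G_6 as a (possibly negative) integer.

1

[0] 17 ≡ 3·5 + 2 (base 5). Lift 6: 20. −1: 19.
[1] 19 ≡ 3·6 + 1 (base 6). Lift 7: 22. −1: 21.
[2] 21 ≡ 3·7 (base 7). Lift 8: 24. −1: 23.
[3] 23 ≡ 2·8 + 7 (base 8). Lift 9: 25. −1: 24.
[4] 24 ≡ 2·9 + 6 (base 9). Lift 10: 26. −1: 25.
[5] 25 ≡ 2·10 + 5 (base 10). Lift 11: 27. −1: 26.
[6] 26 ≡ 2·11 + 4 (base 11). Lift 12: 28. −1: 27.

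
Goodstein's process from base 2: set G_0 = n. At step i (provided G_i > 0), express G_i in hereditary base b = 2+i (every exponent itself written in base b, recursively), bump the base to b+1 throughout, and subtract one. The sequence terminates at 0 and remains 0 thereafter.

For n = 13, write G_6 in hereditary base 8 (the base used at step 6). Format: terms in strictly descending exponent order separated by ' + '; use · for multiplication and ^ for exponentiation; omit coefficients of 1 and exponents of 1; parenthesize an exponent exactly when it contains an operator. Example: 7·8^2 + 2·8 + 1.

i=0: 13 = 2^(2 + 1) + 2^2 + 1 (b=2); 2→3: 3^(3 + 1) + 3^3 + 1 = 109; 109−1 = 108
i=1: 108 = 3^(3 + 1) + 3^3 (b=3); 3→4: 4^(4 + 1) + 4^4 = 1280; 1280−1 = 1279
i=2: 1279 = 4^(4 + 1) + 3·4^3 + 3·4^2 + 3·4 + 3 (b=4); 4→5: 5^(5 + 1) + 3·5^3 + 3·5^2 + 3·5 + 3 = 16093; 16093−1 = 16092
i=3: 16092 = 5^(5 + 1) + 3·5^3 + 3·5^2 + 3·5 + 2 (b=5); 5→6: 6^(6 + 1) + 3·6^3 + 3·6^2 + 3·6 + 2 = 280712; 280712−1 = 280711
i=4: 280711 = 6^(6 + 1) + 3·6^3 + 3·6^2 + 3·6 + 1 (b=6); 6→7: 7^(7 + 1) + 3·7^3 + 3·7^2 + 3·7 + 1 = 5765999; 5765999−1 = 5765998
i=5: 5765998 = 7^(7 + 1) + 3·7^3 + 3·7^2 + 3·7 (b=7); 7→8: 8^(8 + 1) + 3·8^3 + 3·8^2 + 3·8 = 134219480; 134219480−1 = 134219479

8^(8 + 1) + 3·8^3 + 3·8^2 + 2·8 + 7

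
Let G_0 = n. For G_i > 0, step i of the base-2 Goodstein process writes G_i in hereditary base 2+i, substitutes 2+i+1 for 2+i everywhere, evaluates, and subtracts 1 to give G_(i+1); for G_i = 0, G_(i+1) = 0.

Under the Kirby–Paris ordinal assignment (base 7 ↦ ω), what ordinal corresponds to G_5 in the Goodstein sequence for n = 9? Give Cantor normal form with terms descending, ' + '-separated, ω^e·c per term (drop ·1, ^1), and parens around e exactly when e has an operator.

9 —HB2→ 2^(2 + 1) + 1 —bump→ 3^(3 + 1) + 1 = 82 —(−1)→ 81
81 —HB3→ 3^(3 + 1) —bump→ 4^(4 + 1) = 1024 —(−1)→ 1023
1023 —HB4→ 3·4^4 + 3·4^3 + 3·4^2 + 3·4 + 3 —bump→ 3·5^5 + 3·5^3 + 3·5^2 + 3·5 + 3 = 9843 —(−1)→ 9842
9842 —HB5→ 3·5^5 + 3·5^3 + 3·5^2 + 3·5 + 2 —bump→ 3·6^6 + 3·6^3 + 3·6^2 + 3·6 + 2 = 140744 —(−1)→ 140743
140743 —HB6→ 3·6^6 + 3·6^3 + 3·6^2 + 3·6 + 1 —bump→ 3·7^7 + 3·7^3 + 3·7^2 + 3·7 + 1 = 2471827 —(−1)→ 2471826
2471826 —HB7→ 3·7^7 + 3·7^3 + 3·7^2 + 3·7 —bump→ 3·8^8 + 3·8^3 + 3·8^2 + 3·8 = 50333400 —(−1)→ 50333399

ω^ω·3 + ω^3·3 + ω^2·3 + ω·3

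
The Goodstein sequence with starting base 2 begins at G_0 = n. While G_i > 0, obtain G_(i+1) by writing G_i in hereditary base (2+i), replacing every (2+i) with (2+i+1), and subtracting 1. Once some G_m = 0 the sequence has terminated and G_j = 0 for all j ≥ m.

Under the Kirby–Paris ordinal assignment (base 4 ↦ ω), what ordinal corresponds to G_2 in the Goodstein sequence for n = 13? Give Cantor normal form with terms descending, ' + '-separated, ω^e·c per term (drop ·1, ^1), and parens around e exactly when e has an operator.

ω^(ω + 1) + ω^3·3 + ω^2·3 + ω·3 + 3

13 —HB2→ 2^(2 + 1) + 2^2 + 1 —bump→ 3^(3 + 1) + 3^3 + 1 = 109 —(−1)→ 108
108 —HB3→ 3^(3 + 1) + 3^3 —bump→ 4^(4 + 1) + 4^4 = 1280 —(−1)→ 1279
1279 —HB4→ 4^(4 + 1) + 3·4^3 + 3·4^2 + 3·4 + 3 —bump→ 5^(5 + 1) + 3·5^3 + 3·5^2 + 3·5 + 3 = 16093 —(−1)→ 16092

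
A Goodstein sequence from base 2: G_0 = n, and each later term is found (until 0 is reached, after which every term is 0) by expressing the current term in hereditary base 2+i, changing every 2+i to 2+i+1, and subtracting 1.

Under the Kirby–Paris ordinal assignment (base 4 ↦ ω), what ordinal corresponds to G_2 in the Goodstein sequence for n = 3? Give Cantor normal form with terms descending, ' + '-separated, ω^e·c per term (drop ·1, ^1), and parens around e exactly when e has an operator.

3

[0] 3 ≡ 2 + 1 (base 2). Lift 3: 4. −1: 3.
[1] 3 ≡ 3 (base 3). Lift 4: 4. −1: 3.
[2] 3 ≡ 3 (base 4). Lift 5: 3. −1: 2.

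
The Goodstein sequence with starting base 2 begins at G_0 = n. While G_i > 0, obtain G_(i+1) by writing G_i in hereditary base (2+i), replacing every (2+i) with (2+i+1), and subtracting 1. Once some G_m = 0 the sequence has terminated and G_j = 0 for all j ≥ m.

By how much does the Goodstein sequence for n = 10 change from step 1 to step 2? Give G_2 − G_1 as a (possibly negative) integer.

(0) 10|_2 = 2^(2 + 1) + 2 ↦ 3^(3 + 1) + 3|_3 = 84 ⇒ 83
(1) 83|_3 = 3^(3 + 1) + 2 ↦ 4^(4 + 1) + 2|_4 = 1026 ⇒ 1025

942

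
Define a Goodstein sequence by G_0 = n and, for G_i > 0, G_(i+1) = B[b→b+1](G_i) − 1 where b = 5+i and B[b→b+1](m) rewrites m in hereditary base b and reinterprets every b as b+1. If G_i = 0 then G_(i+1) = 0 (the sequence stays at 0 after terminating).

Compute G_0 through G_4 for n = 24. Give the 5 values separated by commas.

step 0: 24 = 4·5 + 4; sub 6 for 5: 4·6 + 4; = 28; G_1 = 28−1 = 27
step 1: 27 = 4·6 + 3; sub 7 for 6: 4·7 + 3; = 31; G_2 = 31−1 = 30
step 2: 30 = 4·7 + 2; sub 8 for 7: 4·8 + 2; = 34; G_3 = 34−1 = 33
step 3: 33 = 4·8 + 1; sub 9 for 8: 4·9 + 1; = 37; G_4 = 37−1 = 36

24, 27, 30, 33, 36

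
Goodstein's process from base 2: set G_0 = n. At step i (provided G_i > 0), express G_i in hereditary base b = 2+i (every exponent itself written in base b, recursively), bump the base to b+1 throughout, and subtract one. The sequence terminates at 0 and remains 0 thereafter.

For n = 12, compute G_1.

107

12 —HB2→ 2^(2 + 1) + 2^2 —bump→ 3^(3 + 1) + 3^3 = 108 —(−1)→ 107
107 —HB3→ 3^(3 + 1) + 2·3^2 + 2·3 + 2 —bump→ 4^(4 + 1) + 2·4^2 + 2·4 + 2 = 1066 —(−1)→ 1065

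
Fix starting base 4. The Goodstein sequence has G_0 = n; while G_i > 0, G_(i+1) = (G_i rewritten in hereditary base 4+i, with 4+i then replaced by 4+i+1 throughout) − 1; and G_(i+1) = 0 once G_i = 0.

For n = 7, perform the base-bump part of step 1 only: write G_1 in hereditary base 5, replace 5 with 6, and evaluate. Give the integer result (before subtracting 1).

base 4: 7 = 4 + 3; at 5: 5 + 3 = 8; next = 7
base 5: 7 = 5 + 2; at 6: 6 + 2 = 8; next = 7

8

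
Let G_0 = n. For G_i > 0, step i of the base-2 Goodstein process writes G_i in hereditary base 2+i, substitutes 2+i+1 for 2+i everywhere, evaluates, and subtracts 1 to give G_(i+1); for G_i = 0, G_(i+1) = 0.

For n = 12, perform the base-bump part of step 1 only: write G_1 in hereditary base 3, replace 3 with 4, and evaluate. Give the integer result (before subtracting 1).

1066

12 —HB2→ 2^(2 + 1) + 2^2 —bump→ 3^(3 + 1) + 3^3 = 108 —(−1)→ 107
107 —HB3→ 3^(3 + 1) + 2·3^2 + 2·3 + 2 —bump→ 4^(4 + 1) + 2·4^2 + 2·4 + 2 = 1066 —(−1)→ 1065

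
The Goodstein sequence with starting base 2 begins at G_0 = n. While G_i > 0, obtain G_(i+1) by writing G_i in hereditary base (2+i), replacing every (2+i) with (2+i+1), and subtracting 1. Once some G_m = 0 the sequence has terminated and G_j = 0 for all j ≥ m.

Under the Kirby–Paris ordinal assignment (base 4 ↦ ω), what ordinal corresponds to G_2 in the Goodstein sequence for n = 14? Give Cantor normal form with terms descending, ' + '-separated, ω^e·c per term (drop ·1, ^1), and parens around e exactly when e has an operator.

G_0=14  [base 2] 2^(2 + 1) + 2^2 + 2  →[2↦3]→  3^(3 + 1) + 3^3 + 3 = 111  −1 ⇒ G_1=110
G_1=110  [base 3] 3^(3 + 1) + 3^3 + 2  →[3↦4]→  4^(4 + 1) + 4^4 + 2 = 1282  −1 ⇒ G_2=1281
G_2=1281  [base 4] 4^(4 + 1) + 4^4 + 1  →[4↦5]→  5^(5 + 1) + 5^5 + 1 = 18751  −1 ⇒ G_3=18750

ω^(ω + 1) + ω^ω + 1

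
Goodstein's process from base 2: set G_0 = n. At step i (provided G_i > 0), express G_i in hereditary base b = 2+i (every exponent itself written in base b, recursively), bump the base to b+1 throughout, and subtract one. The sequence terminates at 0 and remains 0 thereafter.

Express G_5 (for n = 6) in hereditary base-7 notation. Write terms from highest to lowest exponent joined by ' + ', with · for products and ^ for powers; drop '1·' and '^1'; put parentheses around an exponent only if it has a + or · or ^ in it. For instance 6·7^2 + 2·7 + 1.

[0] 6 ≡ 2^2 + 2 (base 2). Lift 3: 30. −1: 29.
[1] 29 ≡ 3^3 + 2 (base 3). Lift 4: 258. −1: 257.
[2] 257 ≡ 4^4 + 1 (base 4). Lift 5: 3126. −1: 3125.
[3] 3125 ≡ 5^5 (base 5). Lift 6: 46656. −1: 46655.
[4] 46655 ≡ 5·6^5 + 5·6^4 + 5·6^3 + 5·6^2 + 5·6 + 5 (base 6). Lift 7: 98040. −1: 98039.
[5] 98039 ≡ 5·7^5 + 5·7^4 + 5·7^3 + 5·7^2 + 5·7 + 4 (base 7). Lift 8: 187244. −1: 187243.

5·7^5 + 5·7^4 + 5·7^3 + 5·7^2 + 5·7 + 4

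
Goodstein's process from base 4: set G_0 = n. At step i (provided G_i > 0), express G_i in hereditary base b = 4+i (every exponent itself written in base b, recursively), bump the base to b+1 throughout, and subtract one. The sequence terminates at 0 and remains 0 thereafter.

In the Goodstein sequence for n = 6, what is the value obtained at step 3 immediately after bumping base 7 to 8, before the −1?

(0) 6|_4 = 4 + 2 ↦ 5 + 2|_5 = 7 ⇒ 6
(1) 6|_5 = 5 + 1 ↦ 6 + 1|_6 = 7 ⇒ 6
(2) 6|_6 = 6 ↦ 7|_7 = 7 ⇒ 6

6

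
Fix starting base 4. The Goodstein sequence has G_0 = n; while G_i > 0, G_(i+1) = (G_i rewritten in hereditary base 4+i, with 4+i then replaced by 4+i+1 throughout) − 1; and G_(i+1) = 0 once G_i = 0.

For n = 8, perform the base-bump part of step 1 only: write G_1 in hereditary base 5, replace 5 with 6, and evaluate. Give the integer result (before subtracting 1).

10

G_0=8  [base 4] 2·4  →[4↦5]→  2·5 = 10  −1 ⇒ G_1=9
G_1=9  [base 5] 5 + 4  →[5↦6]→  6 + 4 = 10  −1 ⇒ G_2=9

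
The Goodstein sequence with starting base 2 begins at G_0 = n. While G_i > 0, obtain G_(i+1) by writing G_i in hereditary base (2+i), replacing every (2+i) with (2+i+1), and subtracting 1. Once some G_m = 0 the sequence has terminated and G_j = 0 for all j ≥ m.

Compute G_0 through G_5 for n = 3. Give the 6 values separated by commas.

3, 3, 3, 2, 1, 0

[0] 3 ≡ 2 + 1 (base 2). Lift 3: 4. −1: 3.
[1] 3 ≡ 3 (base 3). Lift 4: 4. −1: 3.
[2] 3 ≡ 3 (base 4). Lift 5: 3. −1: 2.
[3] 2 ≡ 2 (base 5). Lift 6: 2. −1: 1.
[4] 1 ≡ 1 (base 6). Lift 7: 1. −1: 0.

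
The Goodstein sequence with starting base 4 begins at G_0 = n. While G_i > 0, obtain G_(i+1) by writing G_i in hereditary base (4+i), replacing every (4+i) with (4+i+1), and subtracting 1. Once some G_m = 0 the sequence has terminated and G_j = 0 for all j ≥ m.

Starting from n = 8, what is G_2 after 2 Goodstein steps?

8 —HB4→ 2·4 —bump→ 2·5 = 10 —(−1)→ 9
9 —HB5→ 5 + 4 —bump→ 6 + 4 = 10 —(−1)→ 9

9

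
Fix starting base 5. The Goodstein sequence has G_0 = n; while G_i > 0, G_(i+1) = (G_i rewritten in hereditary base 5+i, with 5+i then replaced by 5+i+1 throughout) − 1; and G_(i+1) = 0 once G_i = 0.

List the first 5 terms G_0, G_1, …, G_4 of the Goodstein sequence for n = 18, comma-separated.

18, 20, 22, 24, 26

18 —HB5→ 3·5 + 3 —bump→ 3·6 + 3 = 21 —(−1)→ 20
20 —HB6→ 3·6 + 2 —bump→ 3·7 + 2 = 23 —(−1)→ 22
22 —HB7→ 3·7 + 1 —bump→ 3·8 + 1 = 25 —(−1)→ 24
24 —HB8→ 3·8 —bump→ 3·9 = 27 —(−1)→ 26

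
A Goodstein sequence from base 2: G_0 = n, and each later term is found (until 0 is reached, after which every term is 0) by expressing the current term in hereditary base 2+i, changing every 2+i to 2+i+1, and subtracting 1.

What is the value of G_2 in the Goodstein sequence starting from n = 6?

257

6 —HB2→ 2^2 + 2 —bump→ 3^3 + 3 = 30 —(−1)→ 29
29 —HB3→ 3^3 + 2 —bump→ 4^4 + 2 = 258 —(−1)→ 257
257 —HB4→ 4^4 + 1 —bump→ 5^5 + 1 = 3126 —(−1)→ 3125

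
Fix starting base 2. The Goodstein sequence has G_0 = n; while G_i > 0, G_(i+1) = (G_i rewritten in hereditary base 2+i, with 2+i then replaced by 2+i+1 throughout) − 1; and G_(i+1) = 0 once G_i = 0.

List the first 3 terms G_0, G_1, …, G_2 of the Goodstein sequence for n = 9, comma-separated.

G_0 = 9. HB_2(9) = 2^(2 + 1) + 1. Bump = 82. G_1 = 81.
G_1 = 81. HB_3(81) = 3^(3 + 1). Bump = 1024. G_2 = 1023.

9, 81, 1023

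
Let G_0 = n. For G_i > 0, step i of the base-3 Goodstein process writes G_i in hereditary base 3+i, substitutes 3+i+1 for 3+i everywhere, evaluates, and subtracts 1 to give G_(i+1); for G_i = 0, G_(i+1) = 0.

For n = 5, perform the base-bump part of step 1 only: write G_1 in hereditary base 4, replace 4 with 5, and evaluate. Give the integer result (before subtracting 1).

6

G_0=5  [base 3] 3 + 2  →[3↦4]→  4 + 2 = 6  −1 ⇒ G_1=5
G_1=5  [base 4] 4 + 1  →[4↦5]→  5 + 1 = 6  −1 ⇒ G_2=5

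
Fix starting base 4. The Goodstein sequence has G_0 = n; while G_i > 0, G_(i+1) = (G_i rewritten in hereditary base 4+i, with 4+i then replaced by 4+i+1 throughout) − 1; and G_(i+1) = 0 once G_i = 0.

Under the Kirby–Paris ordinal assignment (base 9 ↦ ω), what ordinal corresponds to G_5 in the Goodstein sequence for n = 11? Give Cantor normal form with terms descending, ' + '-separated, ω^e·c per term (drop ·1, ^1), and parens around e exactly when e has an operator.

11 —HB4→ 2·4 + 3 —bump→ 2·5 + 3 = 13 —(−1)→ 12
12 —HB5→ 2·5 + 2 —bump→ 2·6 + 2 = 14 —(−1)→ 13
13 —HB6→ 2·6 + 1 —bump→ 2·7 + 1 = 15 —(−1)→ 14
14 —HB7→ 2·7 —bump→ 2·8 = 16 —(−1)→ 15
15 —HB8→ 8 + 7 —bump→ 9 + 7 = 16 —(−1)→ 15
15 —HB9→ 9 + 6 —bump→ 10 + 6 = 16 —(−1)→ 15

ω + 6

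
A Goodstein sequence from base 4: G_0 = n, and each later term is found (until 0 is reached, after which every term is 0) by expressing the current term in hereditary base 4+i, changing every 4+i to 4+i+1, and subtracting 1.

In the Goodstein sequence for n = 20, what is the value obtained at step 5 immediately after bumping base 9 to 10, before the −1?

100

i=0: 20 = 4^2 + 4 (b=4); 4→5: 5^2 + 5 = 30; 30−1 = 29
i=1: 29 = 5^2 + 4 (b=5); 5→6: 6^2 + 4 = 40; 40−1 = 39
i=2: 39 = 6^2 + 3 (b=6); 6→7: 7^2 + 3 = 52; 52−1 = 51
i=3: 51 = 7^2 + 2 (b=7); 7→8: 8^2 + 2 = 66; 66−1 = 65
i=4: 65 = 8^2 + 1 (b=8); 8→9: 9^2 + 1 = 82; 82−1 = 81
i=5: 81 = 9^2 (b=9); 9→10: 10^2 = 100; 100−1 = 99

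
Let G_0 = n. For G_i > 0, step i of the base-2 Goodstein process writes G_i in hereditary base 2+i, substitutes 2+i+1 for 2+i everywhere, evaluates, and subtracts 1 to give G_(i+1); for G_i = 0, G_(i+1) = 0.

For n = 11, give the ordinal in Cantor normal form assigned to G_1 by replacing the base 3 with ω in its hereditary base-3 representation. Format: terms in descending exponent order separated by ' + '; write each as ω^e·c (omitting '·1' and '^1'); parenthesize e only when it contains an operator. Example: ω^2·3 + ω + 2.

step 0: 11 = 2^(2 + 1) + 2 + 1; sub 3 for 2: 3^(3 + 1) + 3 + 1; = 85; G_1 = 85−1 = 84
step 1: 84 = 3^(3 + 1) + 3; sub 4 for 3: 4^(4 + 1) + 4; = 1028; G_2 = 1028−1 = 1027

ω^(ω + 1) + ω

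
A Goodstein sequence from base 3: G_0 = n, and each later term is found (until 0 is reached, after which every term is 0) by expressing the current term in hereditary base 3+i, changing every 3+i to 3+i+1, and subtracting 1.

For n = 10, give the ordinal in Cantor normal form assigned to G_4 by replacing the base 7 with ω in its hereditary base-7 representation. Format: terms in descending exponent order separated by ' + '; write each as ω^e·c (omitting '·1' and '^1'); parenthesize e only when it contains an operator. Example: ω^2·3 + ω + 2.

ω·4 + 2

G_0 = 10. HB_3(10) = 3^2 + 1. Bump = 17. G_1 = 16.
G_1 = 16. HB_4(16) = 4^2. Bump = 25. G_2 = 24.
G_2 = 24. HB_5(24) = 4·5 + 4. Bump = 28. G_3 = 27.
G_3 = 27. HB_6(27) = 4·6 + 3. Bump = 31. G_4 = 30.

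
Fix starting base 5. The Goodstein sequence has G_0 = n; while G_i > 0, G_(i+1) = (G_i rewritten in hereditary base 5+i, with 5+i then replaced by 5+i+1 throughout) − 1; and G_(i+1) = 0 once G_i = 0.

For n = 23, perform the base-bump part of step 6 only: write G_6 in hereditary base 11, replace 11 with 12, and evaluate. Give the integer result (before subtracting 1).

23 —HB5→ 4·5 + 3 —bump→ 4·6 + 3 = 27 —(−1)→ 26
26 —HB6→ 4·6 + 2 —bump→ 4·7 + 2 = 30 —(−1)→ 29
29 —HB7→ 4·7 + 1 —bump→ 4·8 + 1 = 33 —(−1)→ 32
32 —HB8→ 4·8 —bump→ 4·9 = 36 —(−1)→ 35
35 —HB9→ 3·9 + 8 —bump→ 3·10 + 8 = 38 —(−1)→ 37
37 —HB10→ 3·10 + 7 —bump→ 3·11 + 7 = 40 —(−1)→ 39
39 —HB11→ 3·11 + 6 —bump→ 3·12 + 6 = 42 —(−1)→ 41

42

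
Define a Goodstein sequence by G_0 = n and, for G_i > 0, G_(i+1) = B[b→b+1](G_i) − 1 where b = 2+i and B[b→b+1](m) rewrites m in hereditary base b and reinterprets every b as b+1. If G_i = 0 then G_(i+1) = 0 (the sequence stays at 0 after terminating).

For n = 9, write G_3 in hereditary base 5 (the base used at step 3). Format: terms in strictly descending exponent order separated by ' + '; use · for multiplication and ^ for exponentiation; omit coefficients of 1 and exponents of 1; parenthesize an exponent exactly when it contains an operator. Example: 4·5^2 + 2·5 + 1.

3·5^5 + 3·5^3 + 3·5^2 + 3·5 + 2

G_0=9  [base 2] 2^(2 + 1) + 1  →[2↦3]→  3^(3 + 1) + 1 = 82  −1 ⇒ G_1=81
G_1=81  [base 3] 3^(3 + 1)  →[3↦4]→  4^(4 + 1) = 1024  −1 ⇒ G_2=1023
G_2=1023  [base 4] 3·4^4 + 3·4^3 + 3·4^2 + 3·4 + 3  →[4↦5]→  3·5^5 + 3·5^3 + 3·5^2 + 3·5 + 3 = 9843  −1 ⇒ G_3=9842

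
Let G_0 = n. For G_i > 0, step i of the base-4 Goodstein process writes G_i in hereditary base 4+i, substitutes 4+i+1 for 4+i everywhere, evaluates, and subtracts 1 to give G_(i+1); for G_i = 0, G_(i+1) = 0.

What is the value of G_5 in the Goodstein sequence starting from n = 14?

22

base 4: 14 = 3·4 + 2; at 5: 3·5 + 2 = 17; next = 16
base 5: 16 = 3·5 + 1; at 6: 3·6 + 1 = 19; next = 18
base 6: 18 = 3·6; at 7: 3·7 = 21; next = 20
base 7: 20 = 2·7 + 6; at 8: 2·8 + 6 = 22; next = 21
base 8: 21 = 2·8 + 5; at 9: 2·9 + 5 = 23; next = 22
base 9: 22 = 2·9 + 4; at 10: 2·10 + 4 = 24; next = 23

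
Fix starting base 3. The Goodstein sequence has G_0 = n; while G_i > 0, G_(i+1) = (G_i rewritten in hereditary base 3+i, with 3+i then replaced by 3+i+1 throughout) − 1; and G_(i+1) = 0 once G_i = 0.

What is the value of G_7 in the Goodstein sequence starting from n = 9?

25

base 3: 9 = 3^2; at 4: 4^2 = 16; next = 15
base 4: 15 = 3·4 + 3; at 5: 3·5 + 3 = 18; next = 17
base 5: 17 = 3·5 + 2; at 6: 3·6 + 2 = 20; next = 19
base 6: 19 = 3·6 + 1; at 7: 3·7 + 1 = 22; next = 21
base 7: 21 = 3·7; at 8: 3·8 = 24; next = 23
base 8: 23 = 2·8 + 7; at 9: 2·9 + 7 = 25; next = 24
base 9: 24 = 2·9 + 6; at 10: 2·10 + 6 = 26; next = 25
base 10: 25 = 2·10 + 5; at 11: 2·11 + 5 = 27; next = 26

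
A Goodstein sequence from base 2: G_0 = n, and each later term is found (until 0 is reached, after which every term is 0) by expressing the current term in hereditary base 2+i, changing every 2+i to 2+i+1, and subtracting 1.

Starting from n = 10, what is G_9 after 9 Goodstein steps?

10 —HB2→ 2^(2 + 1) + 2 —bump→ 3^(3 + 1) + 3 = 84 —(−1)→ 83
83 —HB3→ 3^(3 + 1) + 2 —bump→ 4^(4 + 1) + 2 = 1026 —(−1)→ 1025
1025 —HB4→ 4^(4 + 1) + 1 —bump→ 5^(5 + 1) + 1 = 15626 —(−1)→ 15625
15625 —HB5→ 5^(5 + 1) —bump→ 6^(6 + 1) = 279936 —(−1)→ 279935
279935 —HB6→ 5·6^6 + 5·6^5 + 5·6^4 + 5·6^3 + 5·6^2 + 5·6 + 5 —bump→ 5·7^7 + 5·7^5 + 5·7^4 + 5·7^3 + 5·7^2 + 5·7 + 5 = 4215755 —(−1)→ 4215754
4215754 —HB7→ 5·7^7 + 5·7^5 + 5·7^4 + 5·7^3 + 5·7^2 + 5·7 + 4 —bump→ 5·8^8 + 5·8^5 + 5·8^4 + 5·8^3 + 5·8^2 + 5·8 + 4 = 84073324 —(−1)→ 84073323
84073323 —HB8→ 5·8^8 + 5·8^5 + 5·8^4 + 5·8^3 + 5·8^2 + 5·8 + 3 —bump→ 5·9^9 + 5·9^5 + 5·9^4 + 5·9^3 + 5·9^2 + 5·9 + 3 = 1937434593 —(−1)→ 1937434592
1937434592 —HB9→ 5·9^9 + 5·9^5 + 5·9^4 + 5·9^3 + 5·9^2 + 5·9 + 2 —bump→ 5·10^10 + 5·10^5 + 5·10^4 + 5·10^3 + 5·10^2 + 5·10 + 2 = 50000555552 —(−1)→ 50000555551
50000555551 —HB10→ 5·10^10 + 5·10^5 + 5·10^4 + 5·10^3 + 5·10^2 + 5·10 + 1 —bump→ 5·11^11 + 5·11^5 + 5·11^4 + 5·11^3 + 5·11^2 + 5·11 + 1 = 1426559238831 —(−1)→ 1426559238830

1426559238830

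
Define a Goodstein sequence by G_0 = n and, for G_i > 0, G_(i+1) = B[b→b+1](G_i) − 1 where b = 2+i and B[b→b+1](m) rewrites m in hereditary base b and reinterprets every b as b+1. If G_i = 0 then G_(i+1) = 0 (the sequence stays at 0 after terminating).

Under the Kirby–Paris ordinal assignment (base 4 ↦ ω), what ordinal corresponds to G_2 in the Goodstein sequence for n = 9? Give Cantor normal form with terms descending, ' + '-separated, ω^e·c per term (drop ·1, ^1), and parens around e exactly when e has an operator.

G_0 = 9. HB_2(9) = 2^(2 + 1) + 1. Bump = 82. G_1 = 81.
G_1 = 81. HB_3(81) = 3^(3 + 1). Bump = 1024. G_2 = 1023.
G_2 = 1023. HB_4(1023) = 3·4^4 + 3·4^3 + 3·4^2 + 3·4 + 3. Bump = 9843. G_3 = 9842.

ω^ω·3 + ω^3·3 + ω^2·3 + ω·3 + 3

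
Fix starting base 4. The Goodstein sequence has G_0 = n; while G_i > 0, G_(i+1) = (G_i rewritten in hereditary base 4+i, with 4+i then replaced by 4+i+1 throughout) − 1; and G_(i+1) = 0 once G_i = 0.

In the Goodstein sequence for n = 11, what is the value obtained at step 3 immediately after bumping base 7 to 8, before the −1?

i=0: 11 = 2·4 + 3 (b=4); 4→5: 2·5 + 3 = 13; 13−1 = 12
i=1: 12 = 2·5 + 2 (b=5); 5→6: 2·6 + 2 = 14; 14−1 = 13
i=2: 13 = 2·6 + 1 (b=6); 6→7: 2·7 + 1 = 15; 15−1 = 14

16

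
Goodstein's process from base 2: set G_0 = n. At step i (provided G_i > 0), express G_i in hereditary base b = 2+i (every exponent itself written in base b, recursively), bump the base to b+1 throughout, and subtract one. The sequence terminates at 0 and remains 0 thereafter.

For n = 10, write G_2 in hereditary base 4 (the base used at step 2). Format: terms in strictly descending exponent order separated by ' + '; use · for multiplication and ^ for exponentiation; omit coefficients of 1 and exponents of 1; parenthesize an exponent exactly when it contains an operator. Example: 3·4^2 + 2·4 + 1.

i=0: 10 = 2^(2 + 1) + 2 (b=2); 2→3: 3^(3 + 1) + 3 = 84; 84−1 = 83
i=1: 83 = 3^(3 + 1) + 2 (b=3); 3→4: 4^(4 + 1) + 2 = 1026; 1026−1 = 1025

4^(4 + 1) + 1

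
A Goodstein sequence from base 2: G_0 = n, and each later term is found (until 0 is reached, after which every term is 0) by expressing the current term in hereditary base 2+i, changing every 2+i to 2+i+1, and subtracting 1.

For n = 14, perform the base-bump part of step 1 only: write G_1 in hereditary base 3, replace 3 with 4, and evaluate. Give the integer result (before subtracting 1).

(0) 14|_2 = 2^(2 + 1) + 2^2 + 2 ↦ 3^(3 + 1) + 3^3 + 3|_3 = 111 ⇒ 110
(1) 110|_3 = 3^(3 + 1) + 3^3 + 2 ↦ 4^(4 + 1) + 4^4 + 2|_4 = 1282 ⇒ 1281

1282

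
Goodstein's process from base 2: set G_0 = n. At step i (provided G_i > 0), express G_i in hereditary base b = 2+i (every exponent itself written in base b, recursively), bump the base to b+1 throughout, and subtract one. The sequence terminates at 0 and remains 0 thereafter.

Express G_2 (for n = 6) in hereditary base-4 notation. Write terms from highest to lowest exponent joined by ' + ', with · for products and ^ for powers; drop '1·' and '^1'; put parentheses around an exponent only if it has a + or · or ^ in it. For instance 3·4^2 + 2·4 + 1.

step 0: 6 = 2^2 + 2; sub 3 for 2: 3^3 + 3; = 30; G_1 = 30−1 = 29
step 1: 29 = 3^3 + 2; sub 4 for 3: 4^4 + 2; = 258; G_2 = 258−1 = 257
step 2: 257 = 4^4 + 1; sub 5 for 4: 5^5 + 1; = 3126; G_3 = 3126−1 = 3125

4^4 + 1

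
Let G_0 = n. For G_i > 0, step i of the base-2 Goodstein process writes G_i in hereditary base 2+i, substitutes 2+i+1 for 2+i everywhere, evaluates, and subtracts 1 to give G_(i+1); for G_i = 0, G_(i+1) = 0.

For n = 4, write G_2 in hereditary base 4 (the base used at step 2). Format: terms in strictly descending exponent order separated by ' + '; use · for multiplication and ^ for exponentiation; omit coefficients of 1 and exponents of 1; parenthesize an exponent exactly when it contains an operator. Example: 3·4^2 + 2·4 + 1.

2·4^2 + 2·4 + 1

4 —HB2→ 2^2 —bump→ 3^3 = 27 —(−1)→ 26
26 —HB3→ 2·3^2 + 2·3 + 2 —bump→ 2·4^2 + 2·4 + 2 = 42 —(−1)→ 41
41 —HB4→ 2·4^2 + 2·4 + 1 —bump→ 2·5^2 + 2·5 + 1 = 61 —(−1)→ 60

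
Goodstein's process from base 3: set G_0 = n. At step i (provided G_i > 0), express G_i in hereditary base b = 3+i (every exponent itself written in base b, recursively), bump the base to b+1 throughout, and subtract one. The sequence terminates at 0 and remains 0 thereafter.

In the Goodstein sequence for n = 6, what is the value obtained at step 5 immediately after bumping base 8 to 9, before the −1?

7

i=0: 6 = 2·3 (b=3); 3→4: 2·4 = 8; 8−1 = 7
i=1: 7 = 4 + 3 (b=4); 4→5: 5 + 3 = 8; 8−1 = 7
i=2: 7 = 5 + 2 (b=5); 5→6: 6 + 2 = 8; 8−1 = 7
i=3: 7 = 6 + 1 (b=6); 6→7: 7 + 1 = 8; 8−1 = 7
i=4: 7 = 7 (b=7); 7→8: 8 = 8; 8−1 = 7
i=5: 7 = 7 (b=8); 8→9: 7 = 7; 7−1 = 6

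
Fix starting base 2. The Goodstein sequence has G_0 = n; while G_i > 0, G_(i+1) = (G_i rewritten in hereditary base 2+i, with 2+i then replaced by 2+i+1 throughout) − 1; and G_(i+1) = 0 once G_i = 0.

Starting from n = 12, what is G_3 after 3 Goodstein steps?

base 2: 12 = 2^(2 + 1) + 2^2; at 3: 3^(3 + 1) + 3^3 = 108; next = 107
base 3: 107 = 3^(3 + 1) + 2·3^2 + 2·3 + 2; at 4: 4^(4 + 1) + 2·4^2 + 2·4 + 2 = 1066; next = 1065
base 4: 1065 = 4^(4 + 1) + 2·4^2 + 2·4 + 1; at 5: 5^(5 + 1) + 2·5^2 + 2·5 + 1 = 15686; next = 15685
base 5: 15685 = 5^(5 + 1) + 2·5^2 + 2·5; at 6: 6^(6 + 1) + 2·6^2 + 2·6 = 280020; next = 280019

15685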